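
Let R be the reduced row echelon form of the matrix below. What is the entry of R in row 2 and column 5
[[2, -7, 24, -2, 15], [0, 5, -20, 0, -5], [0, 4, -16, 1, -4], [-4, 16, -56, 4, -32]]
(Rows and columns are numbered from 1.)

-1

r1 → 1/2·r1
  [  1  -7/2   12  -1  15/2 ]
  [  0     5  -20   0    -5 ]
  [  0     4  -16   1    -4 ]
  [ -4    16  -56   4   -32 ]
r4 → r4 + 4·r1
  [ 1  -7/2   12  -1  15/2 ]
  [ 0     5  -20   0    -5 ]
  [ 0     4  -16   1    -4 ]
  [ 0     2   -8   0    -2 ]
r2 → 1/5·r2
  [ 1  -7/2   12  -1  15/2 ]
  [ 0     1   -4   0    -1 ]
  [ 0     4  -16   1    -4 ]
  [ 0     2   -8   0    -2 ]
r3 → r3 − 4·r2
  [ 1  -7/2  12  -1  15/2 ]
  [ 0     1  -4   0    -1 ]
  [ 0     0   0   1     0 ]
  [ 0     2  -8   0    -2 ]
r4 → r4 − 2·r2
  [ 1  -7/2  12  -1  15/2 ]
  [ 0     1  -4   0    -1 ]
  [ 0     0   0   1     0 ]
  [ 0     0   0   0     0 ]
r1 → r1 + r3
  [ 1  -7/2  12  0  15/2 ]
  [ 0     1  -4  0    -1 ]
  [ 0     0   0  1     0 ]
  [ 0     0   0  0     0 ]
r1 → r1 + 7/2·r2
  [ 1  0  -2  0   4 ]
  [ 0  1  -4  0  -1 ]
  [ 0  0   0  1   0 ]
  [ 0  0   0  0   0 ]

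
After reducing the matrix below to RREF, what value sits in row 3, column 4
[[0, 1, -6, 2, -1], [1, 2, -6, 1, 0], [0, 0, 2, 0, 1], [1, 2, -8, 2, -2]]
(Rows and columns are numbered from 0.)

R1 <=> R2
  [ 1  2  -6  1   0 ]
  [ 0  1  -6  2  -1 ]
  [ 0  0   2  0   1 ]
  [ 1  2  -8  2  -2 ]
R4 ← R4 − R1
  [ 1  2  -6  1   0 ]
  [ 0  1  -6  2  -1 ]
  [ 0  0   2  0   1 ]
  [ 0  0  -2  1  -2 ]
R3 ← 1/2·R3
  [ 1  2  -6  1    0 ]
  [ 0  1  -6  2   -1 ]
  [ 0  0   1  0  1/2 ]
  [ 0  0  -2  1   -2 ]
R4 ← R4 + 2·R3
  [ 1  2  -6  1    0 ]
  [ 0  1  -6  2   -1 ]
  [ 0  0   1  0  1/2 ]
  [ 0  0   0  1   -1 ]
R2 ← R2 − 2·R4
  [ 1  2  -6  1    0 ]
  [ 0  1  -6  0    1 ]
  [ 0  0   1  0  1/2 ]
  [ 0  0   0  1   -1 ]
R1 ← R1 − R4
  [ 1  2  -6  0    1 ]
  [ 0  1  -6  0    1 ]
  [ 0  0   1  0  1/2 ]
  [ 0  0   0  1   -1 ]
R2 ← R2 + 6·R3
  [ 1  2  -6  0    1 ]
  [ 0  1   0  0    4 ]
  [ 0  0   1  0  1/2 ]
  [ 0  0   0  1   -1 ]
R1 ← R1 + 6·R3
  [ 1  2  0  0    4 ]
  [ 0  1  0  0    4 ]
  [ 0  0  1  0  1/2 ]
  [ 0  0  0  1   -1 ]
R1 ← R1 − 2·R2
  [ 1  0  0  0   -4 ]
  [ 0  1  0  0    4 ]
  [ 0  0  1  0  1/2 ]
  [ 0  0  0  1   -1 ]

-1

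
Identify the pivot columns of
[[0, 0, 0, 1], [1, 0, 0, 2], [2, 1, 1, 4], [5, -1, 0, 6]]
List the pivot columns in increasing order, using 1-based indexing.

1, 2, 3, 4

r1 <-> r2
r3 ← r3 − 2·r1
r4 ← r4 − 5·r1
r2 <-> r3
r4 ← r4 + r2
r3 <-> r4
r3 ← r3 + 4·r4
r1 ← r1 − 2·r4
r2 ← r2 − r3
Pivot columns are the columns containing a leading 1.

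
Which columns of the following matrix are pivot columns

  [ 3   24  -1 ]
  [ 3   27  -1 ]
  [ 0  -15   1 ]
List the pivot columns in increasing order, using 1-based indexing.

R1 := 1/3·R1
  [ 1    8  -1/3 ]
  [ 3   27    -1 ]
  [ 0  -15     1 ]
R2 := R2 − 3·R1
  [ 1    8  -1/3 ]
  [ 0    3     0 ]
  [ 0  -15     1 ]
R2 := 1/3·R2
  [ 1    8  -1/3 ]
  [ 0    1     0 ]
  [ 0  -15     1 ]
R3 := R3 + 15·R2
  [ 1  8  -1/3 ]
  [ 0  1     0 ]
  [ 0  0     1 ]
R1 := R1 + 1/3·R3
  [ 1  8  0 ]
  [ 0  1  0 ]
  [ 0  0  1 ]
R1 := R1 − 8·R2
  [ 1  0  0 ]
  [ 0  1  0 ]
  [ 0  0  1 ]
Pivot columns are the columns containing a leading 1.

1, 2, 3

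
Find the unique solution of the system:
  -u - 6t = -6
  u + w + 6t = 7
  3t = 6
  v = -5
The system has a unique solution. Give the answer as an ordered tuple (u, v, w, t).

Form the augmented matrix and row-reduce:
  [ -1  0  0  -6  |  -6 ]
  [  1  0  1   6  |   7 ]
  [  0  0  0   3  |   6 ]
  [  0  1  0   0  |  -5 ]
Multiply r1 by -1.
  [ 1  0  0  6  |   6 ]
  [ 1  0  1  6  |   7 ]
  [ 0  0  0  3  |   6 ]
  [ 0  1  0  0  |  -5 ]
Subtract r1 from r2.
  [ 1  0  0  6  |   6 ]
  [ 0  0  1  0  |   1 ]
  [ 0  0  0  3  |   6 ]
  [ 0  1  0  0  |  -5 ]
Swap r2 and r4.
  [ 1  0  0  6  |   6 ]
  [ 0  1  0  0  |  -5 ]
  [ 0  0  0  3  |   6 ]
  [ 0  0  1  0  |   1 ]
Swap r3 and r4.
  [ 1  0  0  6  |   6 ]
  [ 0  1  0  0  |  -5 ]
  [ 0  0  1  0  |   1 ]
  [ 0  0  0  3  |   6 ]
Multiply r4 by 1/3.
  [ 1  0  0  6  |   6 ]
  [ 0  1  0  0  |  -5 ]
  [ 0  0  1  0  |   1 ]
  [ 0  0  0  1  |   2 ]
Subtract 6 times r4 from r1.
  [ 1  0  0  0  |  -6 ]
  [ 0  1  0  0  |  -5 ]
  [ 0  0  1  0  |   1 ]
  [ 0  0  0  1  |   2 ]
Reading off the last column: u = -6, v = -5, w = 1, t = 2.

(-6, -5, 1, 2)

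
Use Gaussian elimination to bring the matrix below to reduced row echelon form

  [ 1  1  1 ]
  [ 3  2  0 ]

[[1, 0, -2], [0, 1, 3]]

ρ2 ← ρ2 − 3·ρ1
  [ 1   1   1 ]
  [ 0  -1  -3 ]
ρ2 ← -1·ρ2
  [ 1  1  1 ]
  [ 0  1  3 ]
ρ1 ← ρ1 − ρ2
  [ 1  0  -2 ]
  [ 0  1   3 ]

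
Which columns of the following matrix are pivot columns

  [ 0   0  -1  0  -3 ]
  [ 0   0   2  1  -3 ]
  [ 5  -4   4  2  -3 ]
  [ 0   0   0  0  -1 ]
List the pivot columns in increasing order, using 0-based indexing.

ρ1 ↔ ρ3
  [ 5  -4   4  2  -3 ]
  [ 0   0   2  1  -3 ]
  [ 0   0  -1  0  -3 ]
  [ 0   0   0  0  -1 ]
ρ1 -> 1/5·ρ1
  [ 1  -4/5  4/5  2/5  -3/5 ]
  [ 0     0    2    1    -3 ]
  [ 0     0   -1    0    -3 ]
  [ 0     0    0    0    -1 ]
ρ2 -> 1/2·ρ2
  [ 1  -4/5  4/5  2/5  -3/5 ]
  [ 0     0    1  1/2  -3/2 ]
  [ 0     0   -1    0    -3 ]
  [ 0     0    0    0    -1 ]
ρ3 -> ρ3 + ρ2
  [ 1  -4/5  4/5  2/5  -3/5 ]
  [ 0     0    1  1/2  -3/2 ]
  [ 0     0    0  1/2  -9/2 ]
  [ 0     0    0    0    -1 ]
ρ3 -> 2·ρ3
  [ 1  -4/5  4/5  2/5  -3/5 ]
  [ 0     0    1  1/2  -3/2 ]
  [ 0     0    0    1    -9 ]
  [ 0     0    0    0    -1 ]
ρ4 -> -1·ρ4
  [ 1  -4/5  4/5  2/5  -3/5 ]
  [ 0     0    1  1/2  -3/2 ]
  [ 0     0    0    1    -9 ]
  [ 0     0    0    0     1 ]
ρ3 -> ρ3 + 9·ρ4
  [ 1  -4/5  4/5  2/5  -3/5 ]
  [ 0     0    1  1/2  -3/2 ]
  [ 0     0    0    1     0 ]
  [ 0     0    0    0     1 ]
ρ2 -> ρ2 + 3/2·ρ4
  [ 1  -4/5  4/5  2/5  -3/5 ]
  [ 0     0    1  1/2     0 ]
  [ 0     0    0    1     0 ]
  [ 0     0    0    0     1 ]
ρ1 -> ρ1 + 3/5·ρ4
  [ 1  -4/5  4/5  2/5  0 ]
  [ 0     0    1  1/2  0 ]
  [ 0     0    0    1  0 ]
  [ 0     0    0    0  1 ]
ρ2 -> ρ2 − 1/2·ρ3
  [ 1  -4/5  4/5  2/5  0 ]
  [ 0     0    1    0  0 ]
  [ 0     0    0    1  0 ]
  [ 0     0    0    0  1 ]
ρ1 -> ρ1 − 2/5·ρ3
  [ 1  -4/5  4/5  0  0 ]
  [ 0     0    1  0  0 ]
  [ 0     0    0  1  0 ]
  [ 0     0    0  0  1 ]
ρ1 -> ρ1 − 4/5·ρ2
  [ 1  -4/5  0  0  0 ]
  [ 0     0  1  0  0 ]
  [ 0     0  0  1  0 ]
  [ 0     0  0  0  1 ]
Pivot columns are the columns containing a leading 1.

0, 2, 3, 4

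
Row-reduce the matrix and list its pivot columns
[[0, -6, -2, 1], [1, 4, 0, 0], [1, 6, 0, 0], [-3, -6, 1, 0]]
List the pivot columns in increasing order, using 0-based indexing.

Swap ρ1 and ρ2.
  [  1   4   0  0 ]
  [  0  -6  -2  1 ]
  [  1   6   0  0 ]
  [ -3  -6   1  0 ]
Subtract ρ1 from ρ3.
  [  1   4   0  0 ]
  [  0  -6  -2  1 ]
  [  0   2   0  0 ]
  [ -3  -6   1  0 ]
Add 3 times ρ1 to ρ4.
  [ 1   4   0  0 ]
  [ 0  -6  -2  1 ]
  [ 0   2   0  0 ]
  [ 0   6   1  0 ]
Multiply ρ2 by -1/6.
  [ 1  4    0     0 ]
  [ 0  1  1/3  -1/6 ]
  [ 0  2    0     0 ]
  [ 0  6    1     0 ]
Subtract 2 times ρ2 from ρ3.
  [ 1  4     0     0 ]
  [ 0  1   1/3  -1/6 ]
  [ 0  0  -2/3   1/3 ]
  [ 0  6     1     0 ]
Subtract 6 times ρ2 from ρ4.
  [ 1  4     0     0 ]
  [ 0  1   1/3  -1/6 ]
  [ 0  0  -2/3   1/3 ]
  [ 0  0    -1     1 ]
Multiply ρ3 by -3/2.
  [ 1  4    0     0 ]
  [ 0  1  1/3  -1/6 ]
  [ 0  0    1  -1/2 ]
  [ 0  0   -1     1 ]
Add ρ3 to ρ4.
  [ 1  4    0     0 ]
  [ 0  1  1/3  -1/6 ]
  [ 0  0    1  -1/2 ]
  [ 0  0    0   1/2 ]
Multiply ρ4 by 2.
  [ 1  4    0     0 ]
  [ 0  1  1/3  -1/6 ]
  [ 0  0    1  -1/2 ]
  [ 0  0    0     1 ]
Add 1/2 times ρ4 to ρ3.
  [ 1  4    0     0 ]
  [ 0  1  1/3  -1/6 ]
  [ 0  0    1     0 ]
  [ 0  0    0     1 ]
Add 1/6 times ρ4 to ρ2.
  [ 1  4    0  0 ]
  [ 0  1  1/3  0 ]
  [ 0  0    1  0 ]
  [ 0  0    0  1 ]
Subtract 1/3 times ρ3 from ρ2.
  [ 1  4  0  0 ]
  [ 0  1  0  0 ]
  [ 0  0  1  0 ]
  [ 0  0  0  1 ]
Subtract 4 times ρ2 from ρ1.
  [ 1  0  0  0 ]
  [ 0  1  0  0 ]
  [ 0  0  1  0 ]
  [ 0  0  0  1 ]
Pivot columns are the columns containing a leading 1.

0, 1, 2, 3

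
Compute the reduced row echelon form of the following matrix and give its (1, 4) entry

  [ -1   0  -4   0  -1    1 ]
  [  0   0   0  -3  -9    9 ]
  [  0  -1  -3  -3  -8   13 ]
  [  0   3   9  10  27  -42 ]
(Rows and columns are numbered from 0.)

ρ1 -> -1·ρ1
  [ 1   0   4   0   1   -1 ]
  [ 0   0   0  -3  -9    9 ]
  [ 0  -1  -3  -3  -8   13 ]
  [ 0   3   9  10  27  -42 ]
ρ2 <-> ρ3
  [ 1   0   4   0   1   -1 ]
  [ 0  -1  -3  -3  -8   13 ]
  [ 0   0   0  -3  -9    9 ]
  [ 0   3   9  10  27  -42 ]
ρ2 -> -1·ρ2
  [ 1  0  4   0   1   -1 ]
  [ 0  1  3   3   8  -13 ]
  [ 0  0  0  -3  -9    9 ]
  [ 0  3  9  10  27  -42 ]
ρ4 -> ρ4 − 3·ρ2
  [ 1  0  4   0   1   -1 ]
  [ 0  1  3   3   8  -13 ]
  [ 0  0  0  -3  -9    9 ]
  [ 0  0  0   1   3   -3 ]
ρ3 -> -1/3·ρ3
  [ 1  0  4  0  1   -1 ]
  [ 0  1  3  3  8  -13 ]
  [ 0  0  0  1  3   -3 ]
  [ 0  0  0  1  3   -3 ]
ρ4 -> ρ4 − ρ3
  [ 1  0  4  0  1   -1 ]
  [ 0  1  3  3  8  -13 ]
  [ 0  0  0  1  3   -3 ]
  [ 0  0  0  0  0    0 ]
ρ2 -> ρ2 − 3·ρ3
  [ 1  0  4  0   1  -1 ]
  [ 0  1  3  0  -1  -4 ]
  [ 0  0  0  1   3  -3 ]
  [ 0  0  0  0   0   0 ]

-1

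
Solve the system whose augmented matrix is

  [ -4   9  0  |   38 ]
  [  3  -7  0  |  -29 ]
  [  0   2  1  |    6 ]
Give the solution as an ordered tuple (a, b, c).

(-5, 2, 2)

r1 -> -1/4·r1
  [ 1  -9/4  0  |  -19/2 ]
  [ 3    -7  0  |    -29 ]
  [ 0     2  1  |      6 ]
r2 -> r2 − 3·r1
  [ 1  -9/4  0  |  -19/2 ]
  [ 0  -1/4  0  |   -1/2 ]
  [ 0     2  1  |      6 ]
r2 -> -4·r2
  [ 1  -9/4  0  |  -19/2 ]
  [ 0     1  0  |      2 ]
  [ 0     2  1  |      6 ]
r3 -> r3 − 2·r2
  [ 1  -9/4  0  |  -19/2 ]
  [ 0     1  0  |      2 ]
  [ 0     0  1  |      2 ]
r1 -> r1 + 9/4·r2
  [ 1  0  0  |  -5 ]
  [ 0  1  0  |   2 ]
  [ 0  0  1  |   2 ]
Reading off the last column: a = -5, b = 2, c = 2.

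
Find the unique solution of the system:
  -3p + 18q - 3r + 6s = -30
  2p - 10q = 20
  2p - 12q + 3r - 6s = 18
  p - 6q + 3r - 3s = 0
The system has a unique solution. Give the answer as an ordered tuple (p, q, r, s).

Form the augmented matrix and row-reduce:
  [ -3   18  -3   6  |  -30 ]
  [  2  -10   0   0  |   20 ]
  [  2  -12   3  -6  |   18 ]
  [  1   -6   3  -3  |    0 ]
R1 -> -1/3·R1
  [ 1   -6  1  -2  |  10 ]
  [ 2  -10  0   0  |  20 ]
  [ 2  -12  3  -6  |  18 ]
  [ 1   -6  3  -3  |   0 ]
R2 -> R2 − 2·R1
  [ 1   -6   1  -2  |  10 ]
  [ 0    2  -2   4  |   0 ]
  [ 2  -12   3  -6  |  18 ]
  [ 1   -6   3  -3  |   0 ]
R3 -> R3 − 2·R1
  [ 1  -6   1  -2  |  10 ]
  [ 0   2  -2   4  |   0 ]
  [ 0   0   1  -2  |  -2 ]
  [ 1  -6   3  -3  |   0 ]
R4 -> R4 − R1
  [ 1  -6   1  -2  |   10 ]
  [ 0   2  -2   4  |    0 ]
  [ 0   0   1  -2  |   -2 ]
  [ 0   0   2  -1  |  -10 ]
R2 -> 1/2·R2
  [ 1  -6   1  -2  |   10 ]
  [ 0   1  -1   2  |    0 ]
  [ 0   0   1  -2  |   -2 ]
  [ 0   0   2  -1  |  -10 ]
R4 -> R4 − 2·R3
  [ 1  -6   1  -2  |  10 ]
  [ 0   1  -1   2  |   0 ]
  [ 0   0   1  -2  |  -2 ]
  [ 0   0   0   3  |  -6 ]
R4 -> 1/3·R4
  [ 1  -6   1  -2  |  10 ]
  [ 0   1  -1   2  |   0 ]
  [ 0   0   1  -2  |  -2 ]
  [ 0   0   0   1  |  -2 ]
R3 -> R3 + 2·R4
  [ 1  -6   1  -2  |  10 ]
  [ 0   1  -1   2  |   0 ]
  [ 0   0   1   0  |  -6 ]
  [ 0   0   0   1  |  -2 ]
R2 -> R2 − 2·R4
  [ 1  -6   1  -2  |  10 ]
  [ 0   1  -1   0  |   4 ]
  [ 0   0   1   0  |  -6 ]
  [ 0   0   0   1  |  -2 ]
R1 -> R1 + 2·R4
  [ 1  -6   1  0  |   6 ]
  [ 0   1  -1  0  |   4 ]
  [ 0   0   1  0  |  -6 ]
  [ 0   0   0  1  |  -2 ]
R2 -> R2 + R3
  [ 1  -6  1  0  |   6 ]
  [ 0   1  0  0  |  -2 ]
  [ 0   0  1  0  |  -6 ]
  [ 0   0  0  1  |  -2 ]
R1 -> R1 − R3
  [ 1  -6  0  0  |  12 ]
  [ 0   1  0  0  |  -2 ]
  [ 0   0  1  0  |  -6 ]
  [ 0   0  0  1  |  -2 ]
R1 -> R1 + 6·R2
  [ 1  0  0  0  |   0 ]
  [ 0  1  0  0  |  -2 ]
  [ 0  0  1  0  |  -6 ]
  [ 0  0  0  1  |  -2 ]
Reading off the last column: p = 0, q = -2, r = -6, s = -2.

(0, -2, -6, -2)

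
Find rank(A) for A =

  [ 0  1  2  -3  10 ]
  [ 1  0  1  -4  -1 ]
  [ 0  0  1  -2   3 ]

ρ1 <-> ρ2
ρ2 → ρ2 − 2·ρ3
ρ1 → ρ1 − ρ3
The reduced form has 3 nonzero rows.

rank = 3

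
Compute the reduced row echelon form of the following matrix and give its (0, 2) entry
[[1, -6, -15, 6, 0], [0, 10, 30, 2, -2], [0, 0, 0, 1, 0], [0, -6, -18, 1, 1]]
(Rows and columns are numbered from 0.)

ρ2 -> 1/10·ρ2
  [ 1  -6  -15    6     0 ]
  [ 0   1    3  1/5  -1/5 ]
  [ 0   0    0    1     0 ]
  [ 0  -6  -18    1     1 ]
ρ4 -> ρ4 + 6·ρ2
  [ 1  -6  -15     6     0 ]
  [ 0   1    3   1/5  -1/5 ]
  [ 0   0    0     1     0 ]
  [ 0   0    0  11/5  -1/5 ]
ρ4 -> ρ4 − 11/5·ρ3
  [ 1  -6  -15    6     0 ]
  [ 0   1    3  1/5  -1/5 ]
  [ 0   0    0    1     0 ]
  [ 0   0    0    0  -1/5 ]
ρ4 -> -5·ρ4
  [ 1  -6  -15    6     0 ]
  [ 0   1    3  1/5  -1/5 ]
  [ 0   0    0    1     0 ]
  [ 0   0    0    0     1 ]
ρ2 -> ρ2 + 1/5·ρ4
  [ 1  -6  -15    6  0 ]
  [ 0   1    3  1/5  0 ]
  [ 0   0    0    1  0 ]
  [ 0   0    0    0  1 ]
ρ2 -> ρ2 − 1/5·ρ3
  [ 1  -6  -15  6  0 ]
  [ 0   1    3  0  0 ]
  [ 0   0    0  1  0 ]
  [ 0   0    0  0  1 ]
ρ1 -> ρ1 − 6·ρ3
  [ 1  -6  -15  0  0 ]
  [ 0   1    3  0  0 ]
  [ 0   0    0  1  0 ]
  [ 0   0    0  0  1 ]
ρ1 -> ρ1 + 6·ρ2
  [ 1  0  3  0  0 ]
  [ 0  1  3  0  0 ]
  [ 0  0  0  1  0 ]
  [ 0  0  0  0  1 ]

3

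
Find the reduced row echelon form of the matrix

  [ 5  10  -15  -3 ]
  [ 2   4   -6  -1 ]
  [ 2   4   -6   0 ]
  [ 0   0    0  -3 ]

[[1, 2, -3, 0], [0, 0, 0, 1], [0, 0, 0, 0], [0, 0, 0, 0]]

R1 ← 1/5·R1
  [ 1  2  -3  -3/5 ]
  [ 2  4  -6    -1 ]
  [ 2  4  -6     0 ]
  [ 0  0   0    -3 ]
R2 ← R2 − 2·R1
  [ 1  2  -3  -3/5 ]
  [ 0  0   0   1/5 ]
  [ 2  4  -6     0 ]
  [ 0  0   0    -3 ]
R3 ← R3 − 2·R1
  [ 1  2  -3  -3/5 ]
  [ 0  0   0   1/5 ]
  [ 0  0   0   6/5 ]
  [ 0  0   0    -3 ]
R2 ← 5·R2
  [ 1  2  -3  -3/5 ]
  [ 0  0   0     1 ]
  [ 0  0   0   6/5 ]
  [ 0  0   0    -3 ]
R3 ← R3 − 6/5·R2
  [ 1  2  -3  -3/5 ]
  [ 0  0   0     1 ]
  [ 0  0   0     0 ]
  [ 0  0   0    -3 ]
R4 ← R4 + 3·R2
  [ 1  2  -3  -3/5 ]
  [ 0  0   0     1 ]
  [ 0  0   0     0 ]
  [ 0  0   0     0 ]
R1 ← R1 + 3/5·R2
  [ 1  2  -3  0 ]
  [ 0  0   0  1 ]
  [ 0  0   0  0 ]
  [ 0  0   0  0 ]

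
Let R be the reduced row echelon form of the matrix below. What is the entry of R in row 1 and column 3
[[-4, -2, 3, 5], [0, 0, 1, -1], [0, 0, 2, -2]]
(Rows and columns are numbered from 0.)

Multiply r1 by -1/4.
  [ 1  1/2  -3/4  -5/4 ]
  [ 0    0     1    -1 ]
  [ 0    0     2    -2 ]
Subtract 2 times r2 from r3.
  [ 1  1/2  -3/4  -5/4 ]
  [ 0    0     1    -1 ]
  [ 0    0     0     0 ]
Add 3/4 times r2 to r1.
  [ 1  1/2  0  -2 ]
  [ 0    0  1  -1 ]
  [ 0    0  0   0 ]

-1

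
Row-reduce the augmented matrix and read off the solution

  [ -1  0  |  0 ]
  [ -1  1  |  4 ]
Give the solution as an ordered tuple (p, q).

(0, 4)

R1 -> -1·R1
  [  1  0  |  0 ]
  [ -1  1  |  4 ]
R2 -> R2 + R1
  [ 1  0  |  0 ]
  [ 0  1  |  4 ]
Reading off the last column: p = 0, q = 4.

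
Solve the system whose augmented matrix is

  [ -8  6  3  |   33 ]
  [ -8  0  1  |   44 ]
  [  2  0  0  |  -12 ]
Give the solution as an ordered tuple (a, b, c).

ρ1 := -1/8·ρ1
  [  1  -3/4  -3/8  |  -33/8 ]
  [ -8     0     1  |     44 ]
  [  2     0     0  |    -12 ]
ρ2 := ρ2 + 8·ρ1
  [ 1  -3/4  -3/8  |  -33/8 ]
  [ 0    -6    -2  |     11 ]
  [ 2     0     0  |    -12 ]
ρ3 := ρ3 − 2·ρ1
  [ 1  -3/4  -3/8  |  -33/8 ]
  [ 0    -6    -2  |     11 ]
  [ 0   3/2   3/4  |  -15/4 ]
ρ2 := -1/6·ρ2
  [ 1  -3/4  -3/8  |  -33/8 ]
  [ 0     1   1/3  |  -11/6 ]
  [ 0   3/2   3/4  |  -15/4 ]
ρ3 := ρ3 − 3/2·ρ2
  [ 1  -3/4  -3/8  |  -33/8 ]
  [ 0     1   1/3  |  -11/6 ]
  [ 0     0   1/4  |     -1 ]
ρ3 := 4·ρ3
  [ 1  -3/4  -3/8  |  -33/8 ]
  [ 0     1   1/3  |  -11/6 ]
  [ 0     0     1  |     -4 ]
ρ2 := ρ2 − 1/3·ρ3
  [ 1  -3/4  -3/8  |  -33/8 ]
  [ 0     1     0  |   -1/2 ]
  [ 0     0     1  |     -4 ]
ρ1 := ρ1 + 3/8·ρ3
  [ 1  -3/4  0  |  -45/8 ]
  [ 0     1  0  |   -1/2 ]
  [ 0     0  1  |     -4 ]
ρ1 := ρ1 + 3/4·ρ2
  [ 1  0  0  |    -6 ]
  [ 0  1  0  |  -1/2 ]
  [ 0  0  1  |    -4 ]
Reading off the last column: a = -6, b = -1/2, c = -4.

(-6, -1/2, -4)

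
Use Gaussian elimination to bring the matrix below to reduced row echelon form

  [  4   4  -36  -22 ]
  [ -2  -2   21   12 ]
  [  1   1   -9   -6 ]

r1 → 1/4·r1
  [  1   1  -9  -11/2 ]
  [ -2  -2  21     12 ]
  [  1   1  -9     -6 ]
r2 → r2 + 2·r1
  [ 1  1  -9  -11/2 ]
  [ 0  0   3      1 ]
  [ 1  1  -9     -6 ]
r3 → r3 − r1
  [ 1  1  -9  -11/2 ]
  [ 0  0   3      1 ]
  [ 0  0   0   -1/2 ]
r2 → 1/3·r2
  [ 1  1  -9  -11/2 ]
  [ 0  0   1    1/3 ]
  [ 0  0   0   -1/2 ]
r3 → -2·r3
  [ 1  1  -9  -11/2 ]
  [ 0  0   1    1/3 ]
  [ 0  0   0      1 ]
r2 → r2 − 1/3·r3
  [ 1  1  -9  -11/2 ]
  [ 0  0   1      0 ]
  [ 0  0   0      1 ]
r1 → r1 + 11/2·r3
  [ 1  1  -9  0 ]
  [ 0  0   1  0 ]
  [ 0  0   0  1 ]
r1 → r1 + 9·r2
  [ 1  1  0  0 ]
  [ 0  0  1  0 ]
  [ 0  0  0  1 ]

[[1, 1, 0, 0], [0, 0, 1, 0], [0, 0, 0, 1]]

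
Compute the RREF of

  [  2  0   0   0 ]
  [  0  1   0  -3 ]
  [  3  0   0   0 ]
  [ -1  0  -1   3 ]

R1 → 1/2·R1
  [  1  0   0   0 ]
  [  0  1   0  -3 ]
  [  3  0   0   0 ]
  [ -1  0  -1   3 ]
R3 → R3 − 3·R1
  [  1  0   0   0 ]
  [  0  1   0  -3 ]
  [  0  0   0   0 ]
  [ -1  0  -1   3 ]
R4 → R4 + R1
  [ 1  0   0   0 ]
  [ 0  1   0  -3 ]
  [ 0  0   0   0 ]
  [ 0  0  -1   3 ]
R3 ↔ R4
  [ 1  0   0   0 ]
  [ 0  1   0  -3 ]
  [ 0  0  -1   3 ]
  [ 0  0   0   0 ]
R3 → -1·R3
  [ 1  0  0   0 ]
  [ 0  1  0  -3 ]
  [ 0  0  1  -3 ]
  [ 0  0  0   0 ]

[[1, 0, 0, 0], [0, 1, 0, -3], [0, 0, 1, -3], [0, 0, 0, 0]]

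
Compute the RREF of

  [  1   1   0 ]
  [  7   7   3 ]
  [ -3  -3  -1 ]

ρ2 ← ρ2 − 7·ρ1
  [  1   1   0 ]
  [  0   0   3 ]
  [ -3  -3  -1 ]
ρ3 ← ρ3 + 3·ρ1
  [ 1  1   0 ]
  [ 0  0   3 ]
  [ 0  0  -1 ]
ρ2 ← 1/3·ρ2
  [ 1  1   0 ]
  [ 0  0   1 ]
  [ 0  0  -1 ]
ρ3 ← ρ3 + ρ2
  [ 1  1  0 ]
  [ 0  0  1 ]
  [ 0  0  0 ]

[[1, 1, 0], [0, 0, 1], [0, 0, 0]]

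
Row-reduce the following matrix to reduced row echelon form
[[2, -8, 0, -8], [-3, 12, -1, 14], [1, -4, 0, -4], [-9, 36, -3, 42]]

[[1, -4, 0, -4], [0, 0, 1, -2], [0, 0, 0, 0], [0, 0, 0, 0]]

ρ1 ← 1/2·ρ1
ρ2 ← ρ2 + 3·ρ1
ρ3 ← ρ3 − ρ1
ρ4 ← ρ4 + 9·ρ1
ρ2 ← -1·ρ2
ρ4 ← ρ4 + 3·ρ2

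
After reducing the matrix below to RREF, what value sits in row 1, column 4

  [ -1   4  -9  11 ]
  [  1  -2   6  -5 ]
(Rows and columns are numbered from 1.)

R1 := -1·R1
  [ 1  -4  9  -11 ]
  [ 1  -2  6   -5 ]
R2 := R2 − R1
  [ 1  -4   9  -11 ]
  [ 0   2  -3    6 ]
R2 := 1/2·R2
  [ 1  -4     9  -11 ]
  [ 0   1  -3/2    3 ]
R1 := R1 + 4·R2
  [ 1  0     3  1 ]
  [ 0  1  -3/2  3 ]

1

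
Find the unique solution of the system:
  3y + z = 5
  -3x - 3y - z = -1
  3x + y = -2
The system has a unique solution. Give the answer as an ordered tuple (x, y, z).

Form the augmented matrix and row-reduce:
  [  0   3   1  |   5 ]
  [ -3  -3  -1  |  -1 ]
  [  3   1   0  |  -2 ]
R1 <=> R2
  [ -3  -3  -1  |  -1 ]
  [  0   3   1  |   5 ]
  [  3   1   0  |  -2 ]
R1 → -1/3·R1
  [ 1  1  1/3  |  1/3 ]
  [ 0  3    1  |    5 ]
  [ 3  1    0  |   -2 ]
R3 → R3 − 3·R1
  [ 1   1  1/3  |  1/3 ]
  [ 0   3    1  |    5 ]
  [ 0  -2   -1  |   -3 ]
R2 → 1/3·R2
  [ 1   1  1/3  |  1/3 ]
  [ 0   1  1/3  |  5/3 ]
  [ 0  -2   -1  |   -3 ]
R3 → R3 + 2·R2
  [ 1  1   1/3  |  1/3 ]
  [ 0  1   1/3  |  5/3 ]
  [ 0  0  -1/3  |  1/3 ]
R3 → -3·R3
  [ 1  1  1/3  |  1/3 ]
  [ 0  1  1/3  |  5/3 ]
  [ 0  0    1  |   -1 ]
R2 → R2 − 1/3·R3
  [ 1  1  1/3  |  1/3 ]
  [ 0  1    0  |    2 ]
  [ 0  0    1  |   -1 ]
R1 → R1 − 1/3·R3
  [ 1  1  0  |  2/3 ]
  [ 0  1  0  |    2 ]
  [ 0  0  1  |   -1 ]
R1 → R1 − R2
  [ 1  0  0  |  -4/3 ]
  [ 0  1  0  |     2 ]
  [ 0  0  1  |    -1 ]
Reading off the last column: x = -4/3, y = 2, z = -1.

(-4/3, 2, -1)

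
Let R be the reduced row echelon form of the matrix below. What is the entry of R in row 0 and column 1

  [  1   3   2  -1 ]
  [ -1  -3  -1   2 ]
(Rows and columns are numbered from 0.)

ρ2 ← ρ2 + ρ1
  [ 1  3  2  -1 ]
  [ 0  0  1   1 ]
ρ1 ← ρ1 − 2·ρ2
  [ 1  3  0  -3 ]
  [ 0  0  1   1 ]

3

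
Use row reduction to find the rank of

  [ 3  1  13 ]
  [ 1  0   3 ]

rank = 2

r1 := 1/3·r1
  [ 1  1/3  13/3 ]
  [ 1    0     3 ]
r2 := r2 − r1
  [ 1   1/3  13/3 ]
  [ 0  -1/3  -4/3 ]
r2 := -3·r2
  [ 1  1/3  13/3 ]
  [ 0    1     4 ]
r1 := r1 − 1/3·r2
  [ 1  0  3 ]
  [ 0  1  4 ]
The reduced form has 2 nonzero rows.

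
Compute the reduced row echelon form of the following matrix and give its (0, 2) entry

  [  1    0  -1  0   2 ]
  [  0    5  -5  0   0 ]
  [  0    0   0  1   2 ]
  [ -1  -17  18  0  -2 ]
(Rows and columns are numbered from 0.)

ρ4 ← ρ4 + ρ1
ρ2 ← 1/5·ρ2
ρ4 ← ρ4 + 17·ρ2

-1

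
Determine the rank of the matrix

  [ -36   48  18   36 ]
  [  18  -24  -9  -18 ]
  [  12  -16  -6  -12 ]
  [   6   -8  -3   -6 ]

R1 → -1/36·R1
  [  1  -4/3  -1/2   -1 ]
  [ 18   -24    -9  -18 ]
  [ 12   -16    -6  -12 ]
  [  6    -8    -3   -6 ]
R2 → R2 − 18·R1
  [  1  -4/3  -1/2   -1 ]
  [  0     0     0    0 ]
  [ 12   -16    -6  -12 ]
  [  6    -8    -3   -6 ]
R3 → R3 − 12·R1
  [ 1  -4/3  -1/2  -1 ]
  [ 0     0     0   0 ]
  [ 0     0     0   0 ]
  [ 6    -8    -3  -6 ]
R4 → R4 − 6·R1
  [ 1  -4/3  -1/2  -1 ]
  [ 0     0     0   0 ]
  [ 0     0     0   0 ]
  [ 0     0     0   0 ]
The reduced form has 1 nonzero row.

rank = 1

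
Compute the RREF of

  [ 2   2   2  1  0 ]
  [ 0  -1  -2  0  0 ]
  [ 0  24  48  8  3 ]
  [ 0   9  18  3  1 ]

[[1, 0, -1, 0, 0], [0, 1, 2, 0, 0], [0, 0, 0, 1, 0], [0, 0, 0, 0, 1]]

R1 -> 1/2·R1
  [ 1   1   1  1/2  0 ]
  [ 0  -1  -2    0  0 ]
  [ 0  24  48    8  3 ]
  [ 0   9  18    3  1 ]
R2 -> -1·R2
  [ 1   1   1  1/2  0 ]
  [ 0   1   2    0  0 ]
  [ 0  24  48    8  3 ]
  [ 0   9  18    3  1 ]
R3 -> R3 − 24·R2
  [ 1  1   1  1/2  0 ]
  [ 0  1   2    0  0 ]
  [ 0  0   0    8  3 ]
  [ 0  9  18    3  1 ]
R4 -> R4 − 9·R2
  [ 1  1  1  1/2  0 ]
  [ 0  1  2    0  0 ]
  [ 0  0  0    8  3 ]
  [ 0  0  0    3  1 ]
R3 -> 1/8·R3
  [ 1  1  1  1/2    0 ]
  [ 0  1  2    0    0 ]
  [ 0  0  0    1  3/8 ]
  [ 0  0  0    3    1 ]
R4 -> R4 − 3·R3
  [ 1  1  1  1/2     0 ]
  [ 0  1  2    0     0 ]
  [ 0  0  0    1   3/8 ]
  [ 0  0  0    0  -1/8 ]
R4 -> -8·R4
  [ 1  1  1  1/2    0 ]
  [ 0  1  2    0    0 ]
  [ 0  0  0    1  3/8 ]
  [ 0  0  0    0    1 ]
R3 -> R3 − 3/8·R4
  [ 1  1  1  1/2  0 ]
  [ 0  1  2    0  0 ]
  [ 0  0  0    1  0 ]
  [ 0  0  0    0  1 ]
R1 -> R1 − 1/2·R3
  [ 1  1  1  0  0 ]
  [ 0  1  2  0  0 ]
  [ 0  0  0  1  0 ]
  [ 0  0  0  0  1 ]
R1 -> R1 − R2
  [ 1  0  -1  0  0 ]
  [ 0  1   2  0  0 ]
  [ 0  0   0  1  0 ]
  [ 0  0   0  0  1 ]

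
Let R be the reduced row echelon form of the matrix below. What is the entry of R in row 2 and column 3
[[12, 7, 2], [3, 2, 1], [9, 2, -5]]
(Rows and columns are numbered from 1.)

r1 ← 1/12·r1
  [ 1  7/12  1/6 ]
  [ 3     2    1 ]
  [ 9     2   -5 ]
r2 ← r2 − 3·r1
  [ 1  7/12  1/6 ]
  [ 0   1/4  1/2 ]
  [ 9     2   -5 ]
r3 ← r3 − 9·r1
  [ 1   7/12    1/6 ]
  [ 0    1/4    1/2 ]
  [ 0  -13/4  -13/2 ]
r2 ← 4·r2
  [ 1   7/12    1/6 ]
  [ 0      1      2 ]
  [ 0  -13/4  -13/2 ]
r3 ← r3 + 13/4·r2
  [ 1  7/12  1/6 ]
  [ 0     1    2 ]
  [ 0     0    0 ]
r1 ← r1 − 7/12·r2
  [ 1  0  -1 ]
  [ 0  1   2 ]
  [ 0  0   0 ]

2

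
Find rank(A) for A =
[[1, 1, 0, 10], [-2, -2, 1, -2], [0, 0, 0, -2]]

ρ2 := ρ2 + 2·ρ1
  [ 1  1  0  10 ]
  [ 0  0  1  18 ]
  [ 0  0  0  -2 ]
ρ3 := -1/2·ρ3
  [ 1  1  0  10 ]
  [ 0  0  1  18 ]
  [ 0  0  0   1 ]
ρ2 := ρ2 − 18·ρ3
  [ 1  1  0  10 ]
  [ 0  0  1   0 ]
  [ 0  0  0   1 ]
ρ1 := ρ1 − 10·ρ3
  [ 1  1  0  0 ]
  [ 0  0  1  0 ]
  [ 0  0  0  1 ]
The reduced form has 3 nonzero rows.

rank = 3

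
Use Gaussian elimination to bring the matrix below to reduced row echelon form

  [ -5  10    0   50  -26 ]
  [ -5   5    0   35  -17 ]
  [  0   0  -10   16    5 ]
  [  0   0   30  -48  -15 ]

[[1, 0, 0, -4, 8/5], [0, 1, 0, 3, -9/5], [0, 0, 1, -8/5, -1/2], [0, 0, 0, 0, 0]]

R1 ← -1/5·R1
  [  1  -2    0  -10  26/5 ]
  [ -5   5    0   35   -17 ]
  [  0   0  -10   16     5 ]
  [  0   0   30  -48   -15 ]
R2 ← R2 + 5·R1
  [ 1  -2    0  -10  26/5 ]
  [ 0  -5    0  -15     9 ]
  [ 0   0  -10   16     5 ]
  [ 0   0   30  -48   -15 ]
R2 ← -1/5·R2
  [ 1  -2    0  -10  26/5 ]
  [ 0   1    0    3  -9/5 ]
  [ 0   0  -10   16     5 ]
  [ 0   0   30  -48   -15 ]
R3 ← -1/10·R3
  [ 1  -2   0   -10  26/5 ]
  [ 0   1   0     3  -9/5 ]
  [ 0   0   1  -8/5  -1/2 ]
  [ 0   0  30   -48   -15 ]
R4 ← R4 − 30·R3
  [ 1  -2  0   -10  26/5 ]
  [ 0   1  0     3  -9/5 ]
  [ 0   0  1  -8/5  -1/2 ]
  [ 0   0  0     0     0 ]
R1 ← R1 + 2·R2
  [ 1  0  0    -4   8/5 ]
  [ 0  1  0     3  -9/5 ]
  [ 0  0  1  -8/5  -1/2 ]
  [ 0  0  0     0     0 ]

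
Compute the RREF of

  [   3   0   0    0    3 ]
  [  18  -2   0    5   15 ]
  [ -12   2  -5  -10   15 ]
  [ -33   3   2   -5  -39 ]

[[1, 0, 0, 0, 1], [0, 1, 0, 0, -3], [0, 0, 1, 0, -3], [0, 0, 0, 1, -9/5]]

Multiply R1 by 1/3.
  [   1   0   0    0    1 ]
  [  18  -2   0    5   15 ]
  [ -12   2  -5  -10   15 ]
  [ -33   3   2   -5  -39 ]
Subtract 18 times R1 from R2.
  [   1   0   0    0    1 ]
  [   0  -2   0    5   -3 ]
  [ -12   2  -5  -10   15 ]
  [ -33   3   2   -5  -39 ]
Add 12 times R1 to R3.
  [   1   0   0    0    1 ]
  [   0  -2   0    5   -3 ]
  [   0   2  -5  -10   27 ]
  [ -33   3   2   -5  -39 ]
Add 33 times R1 to R4.
  [ 1   0   0    0   1 ]
  [ 0  -2   0    5  -3 ]
  [ 0   2  -5  -10  27 ]
  [ 0   3   2   -5  -6 ]
Multiply R2 by -1/2.
  [ 1  0   0     0    1 ]
  [ 0  1   0  -5/2  3/2 ]
  [ 0  2  -5   -10   27 ]
  [ 0  3   2    -5   -6 ]
Subtract 2 times R2 from R3.
  [ 1  0   0     0    1 ]
  [ 0  1   0  -5/2  3/2 ]
  [ 0  0  -5    -5   24 ]
  [ 0  3   2    -5   -6 ]
Subtract 3 times R2 from R4.
  [ 1  0   0     0      1 ]
  [ 0  1   0  -5/2    3/2 ]
  [ 0  0  -5    -5     24 ]
  [ 0  0   2   5/2  -21/2 ]
Multiply R3 by -1/5.
  [ 1  0  0     0      1 ]
  [ 0  1  0  -5/2    3/2 ]
  [ 0  0  1     1  -24/5 ]
  [ 0  0  2   5/2  -21/2 ]
Subtract 2 times R3 from R4.
  [ 1  0  0     0      1 ]
  [ 0  1  0  -5/2    3/2 ]
  [ 0  0  1     1  -24/5 ]
  [ 0  0  0   1/2  -9/10 ]
Multiply R4 by 2.
  [ 1  0  0     0      1 ]
  [ 0  1  0  -5/2    3/2 ]
  [ 0  0  1     1  -24/5 ]
  [ 0  0  0     1   -9/5 ]
Subtract R4 from R3.
  [ 1  0  0     0     1 ]
  [ 0  1  0  -5/2   3/2 ]
  [ 0  0  1     0    -3 ]
  [ 0  0  0     1  -9/5 ]
Add 5/2 times R4 to R2.
  [ 1  0  0  0     1 ]
  [ 0  1  0  0    -3 ]
  [ 0  0  1  0    -3 ]
  [ 0  0  0  1  -9/5 ]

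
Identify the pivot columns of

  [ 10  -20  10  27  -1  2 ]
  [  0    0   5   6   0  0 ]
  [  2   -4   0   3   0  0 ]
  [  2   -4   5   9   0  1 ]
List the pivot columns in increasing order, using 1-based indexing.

r1 ← 1/10·r1
  [ 1  -2  1  27/10  -1/10  1/5 ]
  [ 0   0  5      6      0    0 ]
  [ 2  -4  0      3      0    0 ]
  [ 2  -4  5      9      0    1 ]
r3 ← r3 − 2·r1
  [ 1  -2   1  27/10  -1/10   1/5 ]
  [ 0   0   5      6      0     0 ]
  [ 0   0  -2  -12/5    1/5  -2/5 ]
  [ 2  -4   5      9      0     1 ]
r4 ← r4 − 2·r1
  [ 1  -2   1  27/10  -1/10   1/5 ]
  [ 0   0   5      6      0     0 ]
  [ 0   0  -2  -12/5    1/5  -2/5 ]
  [ 0   0   3   18/5    1/5   3/5 ]
r2 ← 1/5·r2
  [ 1  -2   1  27/10  -1/10   1/5 ]
  [ 0   0   1    6/5      0     0 ]
  [ 0   0  -2  -12/5    1/5  -2/5 ]
  [ 0   0   3   18/5    1/5   3/5 ]
r3 ← r3 + 2·r2
  [ 1  -2  1  27/10  -1/10   1/5 ]
  [ 0   0  1    6/5      0     0 ]
  [ 0   0  0      0    1/5  -2/5 ]
  [ 0   0  3   18/5    1/5   3/5 ]
r4 ← r4 − 3·r2
  [ 1  -2  1  27/10  -1/10   1/5 ]
  [ 0   0  1    6/5      0     0 ]
  [ 0   0  0      0    1/5  -2/5 ]
  [ 0   0  0      0    1/5   3/5 ]
r3 ← 5·r3
  [ 1  -2  1  27/10  -1/10  1/5 ]
  [ 0   0  1    6/5      0    0 ]
  [ 0   0  0      0      1   -2 ]
  [ 0   0  0      0    1/5  3/5 ]
r4 ← r4 − 1/5·r3
  [ 1  -2  1  27/10  -1/10  1/5 ]
  [ 0   0  1    6/5      0    0 ]
  [ 0   0  0      0      1   -2 ]
  [ 0   0  0      0      0    1 ]
r3 ← r3 + 2·r4
  [ 1  -2  1  27/10  -1/10  1/5 ]
  [ 0   0  1    6/5      0    0 ]
  [ 0   0  0      0      1    0 ]
  [ 0   0  0      0      0    1 ]
r1 ← r1 − 1/5·r4
  [ 1  -2  1  27/10  -1/10  0 ]
  [ 0   0  1    6/5      0  0 ]
  [ 0   0  0      0      1  0 ]
  [ 0   0  0      0      0  1 ]
r1 ← r1 + 1/10·r3
  [ 1  -2  1  27/10  0  0 ]
  [ 0   0  1    6/5  0  0 ]
  [ 0   0  0      0  1  0 ]
  [ 0   0  0      0  0  1 ]
r1 ← r1 − r2
  [ 1  -2  0  3/2  0  0 ]
  [ 0   0  1  6/5  0  0 ]
  [ 0   0  0    0  1  0 ]
  [ 0   0  0    0  0  1 ]
Pivot columns are the columns containing a leading 1.

1, 3, 5, 6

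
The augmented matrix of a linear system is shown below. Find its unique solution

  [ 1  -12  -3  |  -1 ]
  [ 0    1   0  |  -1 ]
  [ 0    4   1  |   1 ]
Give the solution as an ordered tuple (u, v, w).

Subtract 4 times R2 from R3.
  [ 1  -12  -3  |  -1 ]
  [ 0    1   0  |  -1 ]
  [ 0    0   1  |   5 ]
Add 3 times R3 to R1.
  [ 1  -12  0  |  14 ]
  [ 0    1  0  |  -1 ]
  [ 0    0  1  |   5 ]
Add 12 times R2 to R1.
  [ 1  0  0  |   2 ]
  [ 0  1  0  |  -1 ]
  [ 0  0  1  |   5 ]
Reading off the last column: u = 2, v = -1, w = 5.

(2, -1, 5)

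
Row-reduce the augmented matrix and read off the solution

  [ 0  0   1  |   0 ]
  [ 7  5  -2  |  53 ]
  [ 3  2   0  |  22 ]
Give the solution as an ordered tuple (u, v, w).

(4, 5, 0)

Swap r1 and r2.
  [ 7  5  -2  |  53 ]
  [ 0  0   1  |   0 ]
  [ 3  2   0  |  22 ]
Multiply r1 by 1/7.
  [ 1  5/7  -2/7  |  53/7 ]
  [ 0    0     1  |     0 ]
  [ 3    2     0  |    22 ]
Subtract 3 times r1 from r3.
  [ 1   5/7  -2/7  |  53/7 ]
  [ 0     0     1  |     0 ]
  [ 0  -1/7   6/7  |  -5/7 ]
Swap r2 and r3.
  [ 1   5/7  -2/7  |  53/7 ]
  [ 0  -1/7   6/7  |  -5/7 ]
  [ 0     0     1  |     0 ]
Multiply r2 by -7.
  [ 1  5/7  -2/7  |  53/7 ]
  [ 0    1    -6  |     5 ]
  [ 0    0     1  |     0 ]
Add 6 times r3 to r2.
  [ 1  5/7  -2/7  |  53/7 ]
  [ 0    1     0  |     5 ]
  [ 0    0     1  |     0 ]
Add 2/7 times r3 to r1.
  [ 1  5/7  0  |  53/7 ]
  [ 0    1  0  |     5 ]
  [ 0    0  1  |     0 ]
Subtract 5/7 times r2 from r1.
  [ 1  0  0  |  4 ]
  [ 0  1  0  |  5 ]
  [ 0  0  1  |  0 ]
Reading off the last column: u = 4, v = 5, w = 0.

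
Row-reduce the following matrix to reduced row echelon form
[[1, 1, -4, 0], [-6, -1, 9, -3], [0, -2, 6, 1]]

[[1, 0, -1, 0], [0, 1, -3, 0], [0, 0, 0, 1]]

R2 -> R2 + 6·R1
  [ 1   1   -4   0 ]
  [ 0   5  -15  -3 ]
  [ 0  -2    6   1 ]
R2 -> 1/5·R2
  [ 1   1  -4     0 ]
  [ 0   1  -3  -3/5 ]
  [ 0  -2   6     1 ]
R3 -> R3 + 2·R2
  [ 1  1  -4     0 ]
  [ 0  1  -3  -3/5 ]
  [ 0  0   0  -1/5 ]
R3 -> -5·R3
  [ 1  1  -4     0 ]
  [ 0  1  -3  -3/5 ]
  [ 0  0   0     1 ]
R2 -> R2 + 3/5·R3
  [ 1  1  -4  0 ]
  [ 0  1  -3  0 ]
  [ 0  0   0  1 ]
R1 -> R1 − R2
  [ 1  0  -1  0 ]
  [ 0  1  -3  0 ]
  [ 0  0   0  1 ]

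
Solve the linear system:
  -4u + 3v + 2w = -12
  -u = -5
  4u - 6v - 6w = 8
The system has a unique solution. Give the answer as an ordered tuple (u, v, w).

Form the augmented matrix and row-reduce:
  [ -4   3   2  |  -12 ]
  [ -1   0   0  |   -5 ]
  [  4  -6  -6  |    8 ]
R1 ← -1/4·R1
  [  1  -3/4  -1/2  |   3 ]
  [ -1     0     0  |  -5 ]
  [  4    -6    -6  |   8 ]
R2 ← R2 + R1
  [ 1  -3/4  -1/2  |   3 ]
  [ 0  -3/4  -1/2  |  -2 ]
  [ 4    -6    -6  |   8 ]
R3 ← R3 − 4·R1
  [ 1  -3/4  -1/2  |   3 ]
  [ 0  -3/4  -1/2  |  -2 ]
  [ 0    -3    -4  |  -4 ]
R2 ← -4/3·R2
  [ 1  -3/4  -1/2  |    3 ]
  [ 0     1   2/3  |  8/3 ]
  [ 0    -3    -4  |   -4 ]
R3 ← R3 + 3·R2
  [ 1  -3/4  -1/2  |    3 ]
  [ 0     1   2/3  |  8/3 ]
  [ 0     0    -2  |    4 ]
R3 ← -1/2·R3
  [ 1  -3/4  -1/2  |    3 ]
  [ 0     1   2/3  |  8/3 ]
  [ 0     0     1  |   -2 ]
R2 ← R2 − 2/3·R3
  [ 1  -3/4  -1/2  |   3 ]
  [ 0     1     0  |   4 ]
  [ 0     0     1  |  -2 ]
R1 ← R1 + 1/2·R3
  [ 1  -3/4  0  |   2 ]
  [ 0     1  0  |   4 ]
  [ 0     0  1  |  -2 ]
R1 ← R1 + 3/4·R2
  [ 1  0  0  |   5 ]
  [ 0  1  0  |   4 ]
  [ 0  0  1  |  -2 ]
Reading off the last column: u = 5, v = 4, w = -2.

(5, 4, -2)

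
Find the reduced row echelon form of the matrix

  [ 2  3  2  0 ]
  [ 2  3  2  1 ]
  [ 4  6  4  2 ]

R1 := 1/2·R1
  [ 1  3/2  1  0 ]
  [ 2    3  2  1 ]
  [ 4    6  4  2 ]
R2 := R2 − 2·R1
  [ 1  3/2  1  0 ]
  [ 0    0  0  1 ]
  [ 4    6  4  2 ]
R3 := R3 − 4·R1
  [ 1  3/2  1  0 ]
  [ 0    0  0  1 ]
  [ 0    0  0  2 ]
R3 := R3 − 2·R2
  [ 1  3/2  1  0 ]
  [ 0    0  0  1 ]
  [ 0    0  0  0 ]

[[1, 3/2, 1, 0], [0, 0, 0, 1], [0, 0, 0, 0]]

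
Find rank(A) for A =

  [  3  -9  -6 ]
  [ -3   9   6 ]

rank = 1

R1 -> 1/3·R1
  [  1  -3  -2 ]
  [ -3   9   6 ]
R2 -> R2 + 3·R1
  [ 1  -3  -2 ]
  [ 0   0   0 ]
The reduced form has 1 nonzero row.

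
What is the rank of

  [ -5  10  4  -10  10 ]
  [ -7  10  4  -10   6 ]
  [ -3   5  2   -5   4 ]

R1 := -1/5·R1
  [  1  -2  -4/5    2  -2 ]
  [ -7  10     4  -10   6 ]
  [ -3   5     2   -5   4 ]
R2 := R2 + 7·R1
  [  1  -2  -4/5   2  -2 ]
  [  0  -4  -8/5   4  -8 ]
  [ -3   5     2  -5   4 ]
R3 := R3 + 3·R1
  [ 1  -2  -4/5  2  -2 ]
  [ 0  -4  -8/5  4  -8 ]
  [ 0  -1  -2/5  1  -2 ]
R2 := -1/4·R2
  [ 1  -2  -4/5   2  -2 ]
  [ 0   1   2/5  -1   2 ]
  [ 0  -1  -2/5   1  -2 ]
R3 := R3 + R2
  [ 1  -2  -4/5   2  -2 ]
  [ 0   1   2/5  -1   2 ]
  [ 0   0     0   0   0 ]
R1 := R1 + 2·R2
  [ 1  0    0   0  2 ]
  [ 0  1  2/5  -1  2 ]
  [ 0  0    0   0  0 ]
The reduced form has 2 nonzero rows.

rank = 2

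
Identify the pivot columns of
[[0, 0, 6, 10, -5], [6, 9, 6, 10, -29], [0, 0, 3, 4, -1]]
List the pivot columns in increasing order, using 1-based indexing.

Swap R1 and R2.
Multiply R1 by 1/6.
Multiply R2 by 1/6.
Subtract 3 times R2 from R3.
Multiply R3 by -1.
Subtract 5/3 times R3 from R2.
Subtract 5/3 times R3 from R1.
Subtract R2 from R1.
Pivot columns are the columns containing a leading 1.

1, 3, 4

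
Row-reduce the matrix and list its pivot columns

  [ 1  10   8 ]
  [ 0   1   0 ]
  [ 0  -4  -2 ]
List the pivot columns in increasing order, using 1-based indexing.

R3 → R3 + 4·R2
  [ 1  10   8 ]
  [ 0   1   0 ]
  [ 0   0  -2 ]
R3 → -1/2·R3
  [ 1  10  8 ]
  [ 0   1  0 ]
  [ 0   0  1 ]
R1 → R1 − 8·R3
  [ 1  10  0 ]
  [ 0   1  0 ]
  [ 0   0  1 ]
R1 → R1 − 10·R2
  [ 1  0  0 ]
  [ 0  1  0 ]
  [ 0  0  1 ]
Pivot columns are the columns containing a leading 1.

1, 2, 3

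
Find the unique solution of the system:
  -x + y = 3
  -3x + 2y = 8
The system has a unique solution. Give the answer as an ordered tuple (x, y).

(-2, 1)

Form the augmented matrix and row-reduce:
  [ -1  1  |  3 ]
  [ -3  2  |  8 ]
Multiply r1 by -1.
  [  1  -1  |  -3 ]
  [ -3   2  |   8 ]
Add 3 times r1 to r2.
  [ 1  -1  |  -3 ]
  [ 0  -1  |  -1 ]
Multiply r2 by -1.
  [ 1  -1  |  -3 ]
  [ 0   1  |   1 ]
Add r2 to r1.
  [ 1  0  |  -2 ]
  [ 0  1  |   1 ]
Reading off the last column: x = -2, y = 1.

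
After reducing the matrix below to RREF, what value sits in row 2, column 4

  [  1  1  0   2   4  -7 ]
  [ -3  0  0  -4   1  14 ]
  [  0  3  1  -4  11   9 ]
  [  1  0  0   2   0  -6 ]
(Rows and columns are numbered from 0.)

ρ2 → ρ2 + 3·ρ1
  [ 1  1  0   2   4  -7 ]
  [ 0  3  0   2  13  -7 ]
  [ 0  3  1  -4  11   9 ]
  [ 1  0  0   2   0  -6 ]
ρ4 → ρ4 − ρ1
  [ 1   1  0   2   4  -7 ]
  [ 0   3  0   2  13  -7 ]
  [ 0   3  1  -4  11   9 ]
  [ 0  -1  0   0  -4   1 ]
ρ2 → 1/3·ρ2
  [ 1   1  0    2     4    -7 ]
  [ 0   1  0  2/3  13/3  -7/3 ]
  [ 0   3  1   -4    11     9 ]
  [ 0  -1  0    0    -4     1 ]
ρ3 → ρ3 − 3·ρ2
  [ 1   1  0    2     4    -7 ]
  [ 0   1  0  2/3  13/3  -7/3 ]
  [ 0   0  1   -6    -2    16 ]
  [ 0  -1  0    0    -4     1 ]
ρ4 → ρ4 + ρ2
  [ 1  1  0    2     4    -7 ]
  [ 0  1  0  2/3  13/3  -7/3 ]
  [ 0  0  1   -6    -2    16 ]
  [ 0  0  0  2/3   1/3  -4/3 ]
ρ4 → 3/2·ρ4
  [ 1  1  0    2     4    -7 ]
  [ 0  1  0  2/3  13/3  -7/3 ]
  [ 0  0  1   -6    -2    16 ]
  [ 0  0  0    1   1/2    -2 ]
ρ3 → ρ3 + 6·ρ4
  [ 1  1  0    2     4    -7 ]
  [ 0  1  0  2/3  13/3  -7/3 ]
  [ 0  0  1    0     1     4 ]
  [ 0  0  0    1   1/2    -2 ]
ρ2 → ρ2 − 2/3·ρ4
  [ 1  1  0  2    4  -7 ]
  [ 0  1  0  0    4  -1 ]
  [ 0  0  1  0    1   4 ]
  [ 0  0  0  1  1/2  -2 ]
ρ1 → ρ1 − 2·ρ4
  [ 1  1  0  0    3  -3 ]
  [ 0  1  0  0    4  -1 ]
  [ 0  0  1  0    1   4 ]
  [ 0  0  0  1  1/2  -2 ]
ρ1 → ρ1 − ρ2
  [ 1  0  0  0   -1  -2 ]
  [ 0  1  0  0    4  -1 ]
  [ 0  0  1  0    1   4 ]
  [ 0  0  0  1  1/2  -2 ]

1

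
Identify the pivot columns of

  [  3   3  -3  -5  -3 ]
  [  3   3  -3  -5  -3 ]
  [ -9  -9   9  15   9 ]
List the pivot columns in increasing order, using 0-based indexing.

0

R1 := 1/3·R1
  [  1   1  -1  -5/3  -1 ]
  [  3   3  -3    -5  -3 ]
  [ -9  -9   9    15   9 ]
R2 := R2 − 3·R1
  [  1   1  -1  -5/3  -1 ]
  [  0   0   0     0   0 ]
  [ -9  -9   9    15   9 ]
R3 := R3 + 9·R1
  [ 1  1  -1  -5/3  -1 ]
  [ 0  0   0     0   0 ]
  [ 0  0   0     0   0 ]
Pivot columns are the columns containing a leading 1.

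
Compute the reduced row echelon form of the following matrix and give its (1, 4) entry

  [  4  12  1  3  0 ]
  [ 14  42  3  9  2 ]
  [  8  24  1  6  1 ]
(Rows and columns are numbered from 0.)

r1 → 1/4·r1
  [  1   3  1/4  3/4  0 ]
  [ 14  42    3    9  2 ]
  [  8  24    1    6  1 ]
r2 → r2 − 14·r1
  [ 1   3   1/4   3/4  0 ]
  [ 0   0  -1/2  -3/2  2 ]
  [ 8  24     1     6  1 ]
r3 → r3 − 8·r1
  [ 1  3   1/4   3/4  0 ]
  [ 0  0  -1/2  -3/2  2 ]
  [ 0  0    -1     0  1 ]
r2 → -2·r2
  [ 1  3  1/4  3/4   0 ]
  [ 0  0    1    3  -4 ]
  [ 0  0   -1    0   1 ]
r3 → r3 + r2
  [ 1  3  1/4  3/4   0 ]
  [ 0  0    1    3  -4 ]
  [ 0  0    0    3  -3 ]
r3 → 1/3·r3
  [ 1  3  1/4  3/4   0 ]
  [ 0  0    1    3  -4 ]
  [ 0  0    0    1  -1 ]
r2 → r2 − 3·r3
  [ 1  3  1/4  3/4   0 ]
  [ 0  0    1    0  -1 ]
  [ 0  0    0    1  -1 ]
r1 → r1 − 3/4·r3
  [ 1  3  1/4  0  3/4 ]
  [ 0  0    1  0   -1 ]
  [ 0  0    0  1   -1 ]
r1 → r1 − 1/4·r2
  [ 1  3  0  0   1 ]
  [ 0  0  1  0  -1 ]
  [ 0  0  0  1  -1 ]

-1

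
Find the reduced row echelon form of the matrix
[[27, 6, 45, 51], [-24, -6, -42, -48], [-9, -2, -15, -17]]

R1 ← 1/27·R1
  [   1  2/9  5/3  17/9 ]
  [ -24   -6  -42   -48 ]
  [  -9   -2  -15   -17 ]
R2 ← R2 + 24·R1
  [  1   2/9  5/3  17/9 ]
  [  0  -2/3   -2  -8/3 ]
  [ -9    -2  -15   -17 ]
R3 ← R3 + 9·R1
  [ 1   2/9  5/3  17/9 ]
  [ 0  -2/3   -2  -8/3 ]
  [ 0     0    0     0 ]
R2 ← -3/2·R2
  [ 1  2/9  5/3  17/9 ]
  [ 0    1    3     4 ]
  [ 0    0    0     0 ]
R1 ← R1 − 2/9·R2
  [ 1  0  1  1 ]
  [ 0  1  3  4 ]
  [ 0  0  0  0 ]

[[1, 0, 1, 1], [0, 1, 3, 4], [0, 0, 0, 0]]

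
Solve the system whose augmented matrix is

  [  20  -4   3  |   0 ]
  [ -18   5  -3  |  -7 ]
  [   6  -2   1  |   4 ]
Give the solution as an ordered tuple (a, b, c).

R1 -> 1/20·R1
  [   1  -1/5  3/20  |   0 ]
  [ -18     5    -3  |  -7 ]
  [   6    -2     1  |   4 ]
R2 -> R2 + 18·R1
  [ 1  -1/5   3/20  |   0 ]
  [ 0   7/5  -3/10  |  -7 ]
  [ 6    -2      1  |   4 ]
R3 -> R3 − 6·R1
  [ 1  -1/5   3/20  |   0 ]
  [ 0   7/5  -3/10  |  -7 ]
  [ 0  -4/5   1/10  |   4 ]
R2 -> 5/7·R2
  [ 1  -1/5   3/20  |   0 ]
  [ 0     1  -3/14  |  -5 ]
  [ 0  -4/5   1/10  |   4 ]
R3 -> R3 + 4/5·R2
  [ 1  -1/5   3/20  |   0 ]
  [ 0     1  -3/14  |  -5 ]
  [ 0     0  -1/14  |   0 ]
R3 -> -14·R3
  [ 1  -1/5   3/20  |   0 ]
  [ 0     1  -3/14  |  -5 ]
  [ 0     0      1  |   0 ]
R2 -> R2 + 3/14·R3
  [ 1  -1/5  3/20  |   0 ]
  [ 0     1     0  |  -5 ]
  [ 0     0     1  |   0 ]
R1 -> R1 − 3/20·R3
  [ 1  -1/5  0  |   0 ]
  [ 0     1  0  |  -5 ]
  [ 0     0  1  |   0 ]
R1 -> R1 + 1/5·R2
  [ 1  0  0  |  -1 ]
  [ 0  1  0  |  -5 ]
  [ 0  0  1  |   0 ]
Reading off the last column: a = -1, b = -5, c = 0.

(-1, -5, 0)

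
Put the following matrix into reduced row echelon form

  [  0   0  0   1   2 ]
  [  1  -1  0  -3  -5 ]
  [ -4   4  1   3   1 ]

Swap ρ1 and ρ2.
  [  1  -1  0  -3  -5 ]
  [  0   0  0   1   2 ]
  [ -4   4  1   3   1 ]
Add 4 times ρ1 to ρ3.
  [ 1  -1  0  -3   -5 ]
  [ 0   0  0   1    2 ]
  [ 0   0  1  -9  -19 ]
Swap ρ2 and ρ3.
  [ 1  -1  0  -3   -5 ]
  [ 0   0  1  -9  -19 ]
  [ 0   0  0   1    2 ]
Add 9 times ρ3 to ρ2.
  [ 1  -1  0  -3  -5 ]
  [ 0   0  1   0  -1 ]
  [ 0   0  0   1   2 ]
Add 3 times ρ3 to ρ1.
  [ 1  -1  0  0   1 ]
  [ 0   0  1  0  -1 ]
  [ 0   0  0  1   2 ]

[[1, -1, 0, 0, 1], [0, 0, 1, 0, -1], [0, 0, 0, 1, 2]]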